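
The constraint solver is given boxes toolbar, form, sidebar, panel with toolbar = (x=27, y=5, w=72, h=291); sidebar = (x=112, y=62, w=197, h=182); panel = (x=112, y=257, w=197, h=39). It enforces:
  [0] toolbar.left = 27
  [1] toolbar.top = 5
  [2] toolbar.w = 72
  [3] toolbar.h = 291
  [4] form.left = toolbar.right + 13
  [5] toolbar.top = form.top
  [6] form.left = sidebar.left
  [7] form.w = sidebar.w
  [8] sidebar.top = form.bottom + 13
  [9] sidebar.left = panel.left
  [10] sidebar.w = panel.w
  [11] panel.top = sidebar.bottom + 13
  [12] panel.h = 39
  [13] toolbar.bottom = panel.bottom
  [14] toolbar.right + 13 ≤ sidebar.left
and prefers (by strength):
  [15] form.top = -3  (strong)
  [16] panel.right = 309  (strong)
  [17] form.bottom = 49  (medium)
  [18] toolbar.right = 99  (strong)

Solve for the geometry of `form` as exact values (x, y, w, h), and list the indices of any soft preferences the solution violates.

form = (x=112, y=5, w=197, h=44)
violated soft preferences: 15

1. form.x = 112  [form.left = toolbar.right + 13]
2. form.y = 5  [toolbar.top = form.top]
3. form.w = 197  [form.w = sidebar.w]
4. form.h = 44  [sidebar.top = form.bottom + 13]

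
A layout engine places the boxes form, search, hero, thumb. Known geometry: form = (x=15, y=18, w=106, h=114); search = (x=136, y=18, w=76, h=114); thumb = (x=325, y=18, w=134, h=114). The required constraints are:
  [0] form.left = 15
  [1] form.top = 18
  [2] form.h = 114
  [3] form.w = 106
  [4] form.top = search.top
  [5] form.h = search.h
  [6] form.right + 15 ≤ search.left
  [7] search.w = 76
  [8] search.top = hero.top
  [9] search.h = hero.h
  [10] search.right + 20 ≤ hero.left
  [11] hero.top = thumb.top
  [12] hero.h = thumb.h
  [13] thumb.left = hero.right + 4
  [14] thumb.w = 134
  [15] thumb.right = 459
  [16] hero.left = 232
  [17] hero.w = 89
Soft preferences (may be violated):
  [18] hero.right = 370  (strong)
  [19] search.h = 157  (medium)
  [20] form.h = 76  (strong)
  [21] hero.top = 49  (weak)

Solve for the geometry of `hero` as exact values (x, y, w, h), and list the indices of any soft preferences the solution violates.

hero = (x=232, y=18, w=89, h=114)
violated soft preferences: 18, 19, 20, 21

1. hero.y = 18  [search.top = hero.top]
2. hero.h = 114  [search.h = hero.h]
3. hero.x = 232  [hero.left = 232]
4. hero.w = 89  [hero.w = 89]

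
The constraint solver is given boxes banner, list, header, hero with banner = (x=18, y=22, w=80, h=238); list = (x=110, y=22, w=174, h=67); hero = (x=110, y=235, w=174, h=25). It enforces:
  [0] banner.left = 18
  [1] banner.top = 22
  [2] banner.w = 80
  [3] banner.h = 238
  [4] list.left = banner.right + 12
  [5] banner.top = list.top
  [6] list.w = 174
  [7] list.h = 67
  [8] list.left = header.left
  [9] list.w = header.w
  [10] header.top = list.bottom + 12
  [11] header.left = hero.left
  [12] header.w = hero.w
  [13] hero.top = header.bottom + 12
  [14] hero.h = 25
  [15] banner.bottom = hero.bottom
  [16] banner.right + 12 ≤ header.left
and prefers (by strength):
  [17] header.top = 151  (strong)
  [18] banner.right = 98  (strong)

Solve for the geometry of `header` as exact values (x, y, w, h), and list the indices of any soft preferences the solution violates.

1. header.x = 110  [list.left = header.left]
2. header.w = 174  [list.w = header.w]
3. header.y = 101  [header.top = list.bottom + 12]
4. header.h = 122  [hero.top = header.bottom + 12]

header = (x=110, y=101, w=174, h=122)
violated soft preferences: 17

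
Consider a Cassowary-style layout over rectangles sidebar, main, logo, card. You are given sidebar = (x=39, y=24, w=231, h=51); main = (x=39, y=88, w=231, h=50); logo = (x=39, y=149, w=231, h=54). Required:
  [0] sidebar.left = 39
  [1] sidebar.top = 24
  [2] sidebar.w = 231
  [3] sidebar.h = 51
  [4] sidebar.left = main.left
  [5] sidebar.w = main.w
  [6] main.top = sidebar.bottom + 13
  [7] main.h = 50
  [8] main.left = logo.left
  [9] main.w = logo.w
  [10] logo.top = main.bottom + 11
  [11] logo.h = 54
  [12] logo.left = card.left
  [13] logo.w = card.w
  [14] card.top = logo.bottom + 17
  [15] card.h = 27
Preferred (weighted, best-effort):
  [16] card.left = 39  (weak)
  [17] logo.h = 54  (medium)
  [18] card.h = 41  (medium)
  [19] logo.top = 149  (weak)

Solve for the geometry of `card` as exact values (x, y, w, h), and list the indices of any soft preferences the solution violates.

card = (x=39, y=220, w=231, h=27)
violated soft preferences: 18

1. card.x = 39  [logo.left = card.left]
2. card.w = 231  [logo.w = card.w]
3. card.y = 220  [card.top = logo.bottom + 17]
4. card.h = 27  [card.h = 27]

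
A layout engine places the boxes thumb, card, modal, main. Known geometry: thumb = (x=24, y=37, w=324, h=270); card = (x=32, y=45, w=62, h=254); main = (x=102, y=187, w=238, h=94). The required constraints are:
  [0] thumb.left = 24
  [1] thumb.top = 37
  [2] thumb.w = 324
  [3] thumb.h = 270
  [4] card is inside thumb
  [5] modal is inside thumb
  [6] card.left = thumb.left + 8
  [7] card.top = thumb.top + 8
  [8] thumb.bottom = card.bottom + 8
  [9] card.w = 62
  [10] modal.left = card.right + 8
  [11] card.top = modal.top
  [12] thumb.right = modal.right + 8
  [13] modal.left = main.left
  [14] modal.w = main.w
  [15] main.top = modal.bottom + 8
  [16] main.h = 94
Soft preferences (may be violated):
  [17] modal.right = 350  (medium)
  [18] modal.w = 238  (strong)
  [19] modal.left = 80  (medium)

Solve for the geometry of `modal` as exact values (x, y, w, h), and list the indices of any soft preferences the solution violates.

modal = (x=102, y=45, w=238, h=134)
violated soft preferences: 17, 19

1. modal.x = 102  [modal.left = card.right + 8]
2. modal.y = 45  [card.top = modal.top]
3. modal.w = 238  [thumb.right = modal.right + 8]
4. modal.h = 134  [main.top = modal.bottom + 8]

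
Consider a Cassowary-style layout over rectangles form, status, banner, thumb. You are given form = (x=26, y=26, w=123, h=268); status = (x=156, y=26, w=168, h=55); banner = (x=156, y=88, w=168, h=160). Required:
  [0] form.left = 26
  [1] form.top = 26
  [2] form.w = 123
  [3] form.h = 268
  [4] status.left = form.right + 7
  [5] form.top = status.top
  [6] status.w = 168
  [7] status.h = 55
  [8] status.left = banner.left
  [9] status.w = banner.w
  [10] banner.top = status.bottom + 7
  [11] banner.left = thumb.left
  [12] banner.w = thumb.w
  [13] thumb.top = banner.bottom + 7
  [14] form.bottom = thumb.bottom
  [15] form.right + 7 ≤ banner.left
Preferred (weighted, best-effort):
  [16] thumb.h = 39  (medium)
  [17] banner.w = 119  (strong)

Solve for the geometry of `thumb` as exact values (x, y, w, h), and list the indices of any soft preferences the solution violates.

thumb = (x=156, y=255, w=168, h=39)
violated soft preferences: 17

1. thumb.x = 156  [banner.left = thumb.left]
2. thumb.w = 168  [banner.w = thumb.w]
3. thumb.y = 255  [thumb.top = banner.bottom + 7]
4. thumb.h = 39  [form.bottom = thumb.bottom]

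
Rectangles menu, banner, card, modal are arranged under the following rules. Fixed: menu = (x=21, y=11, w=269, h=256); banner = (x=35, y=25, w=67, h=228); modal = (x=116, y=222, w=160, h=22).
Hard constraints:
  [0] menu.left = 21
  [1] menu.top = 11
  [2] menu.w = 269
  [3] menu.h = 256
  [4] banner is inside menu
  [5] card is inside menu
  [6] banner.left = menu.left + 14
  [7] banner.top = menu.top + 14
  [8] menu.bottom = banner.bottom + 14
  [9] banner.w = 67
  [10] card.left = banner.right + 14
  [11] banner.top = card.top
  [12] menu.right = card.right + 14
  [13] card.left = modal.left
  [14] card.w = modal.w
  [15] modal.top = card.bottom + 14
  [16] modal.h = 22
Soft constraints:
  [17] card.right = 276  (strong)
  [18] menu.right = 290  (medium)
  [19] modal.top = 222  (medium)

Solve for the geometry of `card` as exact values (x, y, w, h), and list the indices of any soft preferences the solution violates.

1. card.x = 116  [card.left = banner.right + 14]
2. card.y = 25  [banner.top = card.top]
3. card.w = 160  [menu.right = card.right + 14]
4. card.h = 183  [modal.top = card.bottom + 14]

card = (x=116, y=25, w=160, h=183)
violated soft preferences: none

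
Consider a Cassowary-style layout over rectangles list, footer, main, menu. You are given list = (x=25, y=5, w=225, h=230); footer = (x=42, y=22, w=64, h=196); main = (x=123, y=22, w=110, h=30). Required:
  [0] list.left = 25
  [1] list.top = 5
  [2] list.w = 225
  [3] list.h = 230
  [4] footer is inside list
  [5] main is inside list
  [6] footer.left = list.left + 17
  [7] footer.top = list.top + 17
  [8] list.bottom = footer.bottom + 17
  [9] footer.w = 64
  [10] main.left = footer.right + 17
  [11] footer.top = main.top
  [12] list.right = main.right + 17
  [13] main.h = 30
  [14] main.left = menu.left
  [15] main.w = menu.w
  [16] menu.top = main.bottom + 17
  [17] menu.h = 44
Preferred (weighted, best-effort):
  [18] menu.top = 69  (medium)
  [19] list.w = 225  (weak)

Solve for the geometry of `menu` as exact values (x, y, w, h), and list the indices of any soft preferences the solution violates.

menu = (x=123, y=69, w=110, h=44)
violated soft preferences: none

1. menu.x = 123  [main.left = menu.left]
2. menu.w = 110  [main.w = menu.w]
3. menu.y = 69  [menu.top = main.bottom + 17]
4. menu.h = 44  [menu.h = 44]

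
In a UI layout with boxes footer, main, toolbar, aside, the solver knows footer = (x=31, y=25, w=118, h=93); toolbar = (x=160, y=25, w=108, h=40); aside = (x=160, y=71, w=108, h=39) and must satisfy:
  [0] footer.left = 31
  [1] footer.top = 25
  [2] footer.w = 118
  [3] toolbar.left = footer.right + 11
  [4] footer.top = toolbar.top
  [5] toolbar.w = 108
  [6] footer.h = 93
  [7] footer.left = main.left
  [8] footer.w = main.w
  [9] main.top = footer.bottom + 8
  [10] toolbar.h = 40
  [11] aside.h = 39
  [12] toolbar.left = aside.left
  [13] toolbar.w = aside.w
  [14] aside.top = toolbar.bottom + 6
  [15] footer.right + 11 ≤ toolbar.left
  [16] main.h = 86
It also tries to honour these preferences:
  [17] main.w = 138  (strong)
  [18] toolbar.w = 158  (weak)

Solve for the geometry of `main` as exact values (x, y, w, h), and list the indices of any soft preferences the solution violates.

1. main.x = 31  [footer.left = main.left]
2. main.w = 118  [footer.w = main.w]
3. main.y = 126  [main.top = footer.bottom + 8]
4. main.h = 86  [main.h = 86]

main = (x=31, y=126, w=118, h=86)
violated soft preferences: 17, 18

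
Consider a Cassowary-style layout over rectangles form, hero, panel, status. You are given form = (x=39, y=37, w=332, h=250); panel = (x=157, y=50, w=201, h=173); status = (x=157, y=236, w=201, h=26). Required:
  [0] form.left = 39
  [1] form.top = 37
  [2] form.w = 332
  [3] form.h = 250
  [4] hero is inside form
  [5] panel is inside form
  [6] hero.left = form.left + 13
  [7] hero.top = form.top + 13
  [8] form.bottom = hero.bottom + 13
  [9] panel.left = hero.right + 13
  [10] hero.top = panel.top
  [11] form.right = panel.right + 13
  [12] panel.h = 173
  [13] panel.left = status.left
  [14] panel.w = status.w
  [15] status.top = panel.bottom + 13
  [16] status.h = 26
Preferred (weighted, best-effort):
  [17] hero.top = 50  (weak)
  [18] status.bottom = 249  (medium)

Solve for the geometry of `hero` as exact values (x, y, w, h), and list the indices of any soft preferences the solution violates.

1. hero.x = 52  [hero.left = form.left + 13]
2. hero.y = 50  [hero.top = form.top + 13]
3. hero.h = 224  [form.bottom = hero.bottom + 13]
4. hero.w = 92  [panel.left = hero.right + 13]

hero = (x=52, y=50, w=92, h=224)
violated soft preferences: 18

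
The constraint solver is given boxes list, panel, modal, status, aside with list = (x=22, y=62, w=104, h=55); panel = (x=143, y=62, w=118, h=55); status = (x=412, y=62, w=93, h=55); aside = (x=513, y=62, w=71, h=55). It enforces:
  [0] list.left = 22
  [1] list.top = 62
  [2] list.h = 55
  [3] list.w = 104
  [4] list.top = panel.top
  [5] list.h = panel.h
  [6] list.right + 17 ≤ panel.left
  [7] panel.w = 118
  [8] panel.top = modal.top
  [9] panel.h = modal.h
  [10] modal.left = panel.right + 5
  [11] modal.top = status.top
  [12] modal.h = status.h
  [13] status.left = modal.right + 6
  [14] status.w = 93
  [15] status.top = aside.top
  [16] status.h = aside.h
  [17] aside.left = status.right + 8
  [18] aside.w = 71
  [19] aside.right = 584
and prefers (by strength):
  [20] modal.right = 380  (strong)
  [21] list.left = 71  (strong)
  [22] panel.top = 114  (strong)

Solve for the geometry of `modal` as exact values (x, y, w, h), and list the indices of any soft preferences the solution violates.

1. modal.y = 62  [panel.top = modal.top]
2. modal.h = 55  [panel.h = modal.h]
3. modal.x = 266  [modal.left = panel.right + 5]
4. modal.w = 140  [status.left = modal.right + 6]

modal = (x=266, y=62, w=140, h=55)
violated soft preferences: 20, 21, 22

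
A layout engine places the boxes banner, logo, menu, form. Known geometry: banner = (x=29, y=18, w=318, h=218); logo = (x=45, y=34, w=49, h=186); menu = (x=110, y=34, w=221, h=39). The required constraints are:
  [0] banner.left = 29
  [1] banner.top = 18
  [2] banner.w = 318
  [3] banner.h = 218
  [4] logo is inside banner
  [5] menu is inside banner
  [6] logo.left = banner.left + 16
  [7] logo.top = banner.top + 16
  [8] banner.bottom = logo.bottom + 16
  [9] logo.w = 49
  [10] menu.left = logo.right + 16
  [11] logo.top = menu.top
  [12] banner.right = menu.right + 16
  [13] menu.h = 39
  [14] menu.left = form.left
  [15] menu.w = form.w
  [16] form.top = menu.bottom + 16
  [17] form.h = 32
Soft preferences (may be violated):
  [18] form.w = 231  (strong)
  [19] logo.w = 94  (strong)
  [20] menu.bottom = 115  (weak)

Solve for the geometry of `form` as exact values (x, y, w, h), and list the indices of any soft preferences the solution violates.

1. form.x = 110  [menu.left = form.left]
2. form.w = 221  [menu.w = form.w]
3. form.y = 89  [form.top = menu.bottom + 16]
4. form.h = 32  [form.h = 32]

form = (x=110, y=89, w=221, h=32)
violated soft preferences: 18, 19, 20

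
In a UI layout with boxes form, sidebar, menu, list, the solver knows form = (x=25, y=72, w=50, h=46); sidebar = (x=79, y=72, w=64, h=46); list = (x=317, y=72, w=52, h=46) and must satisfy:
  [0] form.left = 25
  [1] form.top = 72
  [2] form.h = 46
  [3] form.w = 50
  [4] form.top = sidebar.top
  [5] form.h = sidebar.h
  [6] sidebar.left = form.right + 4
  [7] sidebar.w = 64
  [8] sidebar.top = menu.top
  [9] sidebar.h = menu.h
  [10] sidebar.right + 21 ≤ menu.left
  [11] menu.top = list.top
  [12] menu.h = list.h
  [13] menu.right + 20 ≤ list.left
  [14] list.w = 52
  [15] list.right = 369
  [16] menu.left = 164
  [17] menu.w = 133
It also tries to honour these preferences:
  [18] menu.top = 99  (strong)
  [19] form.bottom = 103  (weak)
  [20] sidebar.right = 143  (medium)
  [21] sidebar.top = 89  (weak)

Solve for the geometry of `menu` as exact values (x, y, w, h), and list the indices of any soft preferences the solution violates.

1. menu.y = 72  [sidebar.top = menu.top]
2. menu.h = 46  [sidebar.h = menu.h]
3. menu.x = 164  [menu.left = 164]
4. menu.w = 133  [menu.w = 133]

menu = (x=164, y=72, w=133, h=46)
violated soft preferences: 18, 19, 21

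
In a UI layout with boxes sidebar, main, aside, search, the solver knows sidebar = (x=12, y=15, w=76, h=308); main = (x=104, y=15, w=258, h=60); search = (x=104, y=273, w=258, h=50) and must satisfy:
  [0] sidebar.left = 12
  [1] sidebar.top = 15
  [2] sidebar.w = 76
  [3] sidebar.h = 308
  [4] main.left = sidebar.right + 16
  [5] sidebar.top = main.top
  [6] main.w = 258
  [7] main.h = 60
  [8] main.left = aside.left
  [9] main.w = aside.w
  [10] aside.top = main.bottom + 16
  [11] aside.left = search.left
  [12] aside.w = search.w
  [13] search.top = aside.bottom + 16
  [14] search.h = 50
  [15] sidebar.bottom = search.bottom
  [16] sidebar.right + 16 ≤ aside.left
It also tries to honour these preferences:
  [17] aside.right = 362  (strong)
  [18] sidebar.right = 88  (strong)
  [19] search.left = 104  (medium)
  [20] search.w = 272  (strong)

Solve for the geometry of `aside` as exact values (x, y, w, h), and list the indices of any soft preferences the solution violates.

1. aside.x = 104  [main.left = aside.left]
2. aside.w = 258  [main.w = aside.w]
3. aside.y = 91  [aside.top = main.bottom + 16]
4. aside.h = 166  [search.top = aside.bottom + 16]

aside = (x=104, y=91, w=258, h=166)
violated soft preferences: 20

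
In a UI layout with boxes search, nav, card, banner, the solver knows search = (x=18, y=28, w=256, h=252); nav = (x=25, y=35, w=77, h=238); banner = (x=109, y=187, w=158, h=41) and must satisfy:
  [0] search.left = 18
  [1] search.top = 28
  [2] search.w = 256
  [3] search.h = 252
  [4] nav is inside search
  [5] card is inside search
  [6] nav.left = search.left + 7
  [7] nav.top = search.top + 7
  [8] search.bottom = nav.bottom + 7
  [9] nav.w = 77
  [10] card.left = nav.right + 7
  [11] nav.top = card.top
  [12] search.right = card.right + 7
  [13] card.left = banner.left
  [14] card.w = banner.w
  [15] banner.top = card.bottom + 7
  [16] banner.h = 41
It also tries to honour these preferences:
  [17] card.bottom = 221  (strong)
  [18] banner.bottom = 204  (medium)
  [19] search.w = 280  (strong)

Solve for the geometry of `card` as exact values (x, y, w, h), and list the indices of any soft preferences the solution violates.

1. card.x = 109  [card.left = nav.right + 7]
2. card.y = 35  [nav.top = card.top]
3. card.w = 158  [search.right = card.right + 7]
4. card.h = 145  [banner.top = card.bottom + 7]

card = (x=109, y=35, w=158, h=145)
violated soft preferences: 17, 18, 19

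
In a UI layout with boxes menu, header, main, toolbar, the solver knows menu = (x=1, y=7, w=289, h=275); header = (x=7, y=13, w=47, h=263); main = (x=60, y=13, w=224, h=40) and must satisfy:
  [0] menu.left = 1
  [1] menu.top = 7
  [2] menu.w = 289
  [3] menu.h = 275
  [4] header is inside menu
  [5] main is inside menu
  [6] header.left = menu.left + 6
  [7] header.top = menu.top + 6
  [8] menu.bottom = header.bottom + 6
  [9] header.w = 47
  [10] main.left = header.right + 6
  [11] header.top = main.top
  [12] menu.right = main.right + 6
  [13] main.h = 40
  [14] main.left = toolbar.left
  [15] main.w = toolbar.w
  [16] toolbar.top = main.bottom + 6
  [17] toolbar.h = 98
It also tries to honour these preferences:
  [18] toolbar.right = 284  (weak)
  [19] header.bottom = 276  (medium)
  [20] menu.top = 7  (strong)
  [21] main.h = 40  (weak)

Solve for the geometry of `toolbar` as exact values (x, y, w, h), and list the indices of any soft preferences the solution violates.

toolbar = (x=60, y=59, w=224, h=98)
violated soft preferences: none

1. toolbar.x = 60  [main.left = toolbar.left]
2. toolbar.w = 224  [main.w = toolbar.w]
3. toolbar.y = 59  [toolbar.top = main.bottom + 6]
4. toolbar.h = 98  [toolbar.h = 98]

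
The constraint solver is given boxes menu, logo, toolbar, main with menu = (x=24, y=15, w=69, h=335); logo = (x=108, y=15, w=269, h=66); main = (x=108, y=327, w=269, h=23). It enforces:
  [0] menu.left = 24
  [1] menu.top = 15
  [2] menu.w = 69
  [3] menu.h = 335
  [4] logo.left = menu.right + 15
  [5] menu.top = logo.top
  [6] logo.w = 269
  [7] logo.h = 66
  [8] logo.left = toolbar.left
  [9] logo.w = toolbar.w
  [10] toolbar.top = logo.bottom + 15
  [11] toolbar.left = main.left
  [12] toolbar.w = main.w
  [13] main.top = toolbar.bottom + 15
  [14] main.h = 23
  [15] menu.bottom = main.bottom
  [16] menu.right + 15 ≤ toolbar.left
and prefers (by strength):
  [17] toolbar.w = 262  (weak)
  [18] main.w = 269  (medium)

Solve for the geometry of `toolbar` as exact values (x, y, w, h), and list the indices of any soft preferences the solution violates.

1. toolbar.x = 108  [logo.left = toolbar.left]
2. toolbar.w = 269  [logo.w = toolbar.w]
3. toolbar.y = 96  [toolbar.top = logo.bottom + 15]
4. toolbar.h = 216  [main.top = toolbar.bottom + 15]

toolbar = (x=108, y=96, w=269, h=216)
violated soft preferences: 17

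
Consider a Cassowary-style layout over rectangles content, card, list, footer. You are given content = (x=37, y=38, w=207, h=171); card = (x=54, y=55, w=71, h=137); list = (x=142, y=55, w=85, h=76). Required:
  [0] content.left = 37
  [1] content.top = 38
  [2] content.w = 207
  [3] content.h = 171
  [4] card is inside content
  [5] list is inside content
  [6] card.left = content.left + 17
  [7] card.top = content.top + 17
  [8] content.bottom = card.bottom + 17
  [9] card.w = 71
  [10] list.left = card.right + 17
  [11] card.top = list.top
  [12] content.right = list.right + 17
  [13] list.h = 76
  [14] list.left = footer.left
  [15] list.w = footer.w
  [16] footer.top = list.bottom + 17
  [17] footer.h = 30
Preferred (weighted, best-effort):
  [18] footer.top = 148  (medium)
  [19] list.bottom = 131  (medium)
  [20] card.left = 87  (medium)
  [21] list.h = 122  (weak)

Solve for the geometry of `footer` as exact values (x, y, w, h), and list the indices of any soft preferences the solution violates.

footer = (x=142, y=148, w=85, h=30)
violated soft preferences: 20, 21

1. footer.x = 142  [list.left = footer.left]
2. footer.w = 85  [list.w = footer.w]
3. footer.y = 148  [footer.top = list.bottom + 17]
4. footer.h = 30  [footer.h = 30]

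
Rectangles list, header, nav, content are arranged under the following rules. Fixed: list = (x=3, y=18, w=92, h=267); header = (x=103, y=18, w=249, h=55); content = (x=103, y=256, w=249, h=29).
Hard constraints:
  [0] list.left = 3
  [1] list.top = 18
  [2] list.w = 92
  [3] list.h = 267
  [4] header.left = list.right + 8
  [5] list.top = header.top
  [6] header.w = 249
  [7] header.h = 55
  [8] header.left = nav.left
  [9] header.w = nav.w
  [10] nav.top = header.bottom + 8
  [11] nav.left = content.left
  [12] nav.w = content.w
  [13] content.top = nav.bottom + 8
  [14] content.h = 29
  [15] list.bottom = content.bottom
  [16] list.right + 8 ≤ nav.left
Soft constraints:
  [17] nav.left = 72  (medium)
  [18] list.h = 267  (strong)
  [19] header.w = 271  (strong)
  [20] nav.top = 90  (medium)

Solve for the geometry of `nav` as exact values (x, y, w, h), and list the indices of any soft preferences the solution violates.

nav = (x=103, y=81, w=249, h=167)
violated soft preferences: 17, 19, 20

1. nav.x = 103  [header.left = nav.left]
2. nav.w = 249  [header.w = nav.w]
3. nav.y = 81  [nav.top = header.bottom + 8]
4. nav.h = 167  [content.top = nav.bottom + 8]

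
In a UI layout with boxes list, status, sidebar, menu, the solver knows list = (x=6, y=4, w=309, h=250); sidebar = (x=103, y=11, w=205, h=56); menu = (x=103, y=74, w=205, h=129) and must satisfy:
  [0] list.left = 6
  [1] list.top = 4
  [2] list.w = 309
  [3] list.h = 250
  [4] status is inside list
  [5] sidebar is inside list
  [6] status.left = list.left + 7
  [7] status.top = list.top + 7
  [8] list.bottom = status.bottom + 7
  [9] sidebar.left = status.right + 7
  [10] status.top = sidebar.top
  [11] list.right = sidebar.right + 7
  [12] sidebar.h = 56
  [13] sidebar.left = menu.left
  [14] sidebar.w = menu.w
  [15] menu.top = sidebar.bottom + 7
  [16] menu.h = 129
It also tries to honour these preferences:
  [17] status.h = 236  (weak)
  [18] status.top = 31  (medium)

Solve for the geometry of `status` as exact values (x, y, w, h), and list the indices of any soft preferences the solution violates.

status = (x=13, y=11, w=83, h=236)
violated soft preferences: 18

1. status.x = 13  [status.left = list.left + 7]
2. status.y = 11  [status.top = list.top + 7]
3. status.h = 236  [list.bottom = status.bottom + 7]
4. status.w = 83  [sidebar.left = status.right + 7]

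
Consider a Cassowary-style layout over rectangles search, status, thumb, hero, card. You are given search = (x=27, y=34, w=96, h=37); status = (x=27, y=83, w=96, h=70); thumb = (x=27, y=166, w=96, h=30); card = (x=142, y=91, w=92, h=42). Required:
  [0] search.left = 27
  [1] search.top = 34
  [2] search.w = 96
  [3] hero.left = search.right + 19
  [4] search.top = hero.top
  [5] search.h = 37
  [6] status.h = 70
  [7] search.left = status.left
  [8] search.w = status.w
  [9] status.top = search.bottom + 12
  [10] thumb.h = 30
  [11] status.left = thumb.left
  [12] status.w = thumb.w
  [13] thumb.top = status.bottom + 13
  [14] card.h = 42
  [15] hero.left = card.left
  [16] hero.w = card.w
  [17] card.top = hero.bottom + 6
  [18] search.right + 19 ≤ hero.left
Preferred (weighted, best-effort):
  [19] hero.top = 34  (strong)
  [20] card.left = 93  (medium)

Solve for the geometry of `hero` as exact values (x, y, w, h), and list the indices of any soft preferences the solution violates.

1. hero.x = 142  [hero.left = search.right + 19]
2. hero.y = 34  [search.top = hero.top]
3. hero.w = 92  [hero.w = card.w]
4. hero.h = 51  [card.top = hero.bottom + 6]

hero = (x=142, y=34, w=92, h=51)
violated soft preferences: 20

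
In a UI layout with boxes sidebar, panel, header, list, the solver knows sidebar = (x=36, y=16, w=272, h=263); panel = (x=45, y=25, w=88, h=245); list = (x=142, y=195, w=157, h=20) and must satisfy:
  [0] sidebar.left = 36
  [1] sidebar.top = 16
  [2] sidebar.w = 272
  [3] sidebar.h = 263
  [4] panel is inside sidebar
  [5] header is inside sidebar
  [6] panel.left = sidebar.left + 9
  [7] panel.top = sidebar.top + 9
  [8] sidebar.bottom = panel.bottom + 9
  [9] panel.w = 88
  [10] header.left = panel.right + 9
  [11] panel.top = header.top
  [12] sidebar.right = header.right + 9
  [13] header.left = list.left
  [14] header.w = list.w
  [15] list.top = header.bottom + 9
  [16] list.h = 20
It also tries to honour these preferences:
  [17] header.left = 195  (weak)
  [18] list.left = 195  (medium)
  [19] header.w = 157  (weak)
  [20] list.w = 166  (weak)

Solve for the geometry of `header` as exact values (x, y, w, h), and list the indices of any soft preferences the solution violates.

1. header.x = 142  [header.left = panel.right + 9]
2. header.y = 25  [panel.top = header.top]
3. header.w = 157  [sidebar.right = header.right + 9]
4. header.h = 161  [list.top = header.bottom + 9]

header = (x=142, y=25, w=157, h=161)
violated soft preferences: 17, 18, 20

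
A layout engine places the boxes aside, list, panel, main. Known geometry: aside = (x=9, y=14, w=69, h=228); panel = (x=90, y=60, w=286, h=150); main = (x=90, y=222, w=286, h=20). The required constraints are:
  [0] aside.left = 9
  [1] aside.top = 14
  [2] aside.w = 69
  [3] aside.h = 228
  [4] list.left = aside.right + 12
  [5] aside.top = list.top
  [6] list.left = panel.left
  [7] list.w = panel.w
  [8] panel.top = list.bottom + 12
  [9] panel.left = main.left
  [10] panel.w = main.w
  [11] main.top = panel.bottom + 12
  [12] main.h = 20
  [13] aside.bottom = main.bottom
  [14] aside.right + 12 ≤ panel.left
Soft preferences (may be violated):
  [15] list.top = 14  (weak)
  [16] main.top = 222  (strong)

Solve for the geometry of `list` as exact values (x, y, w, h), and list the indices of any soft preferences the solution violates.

list = (x=90, y=14, w=286, h=34)
violated soft preferences: none

1. list.x = 90  [list.left = aside.right + 12]
2. list.y = 14  [aside.top = list.top]
3. list.w = 286  [list.w = panel.w]
4. list.h = 34  [panel.top = list.bottom + 12]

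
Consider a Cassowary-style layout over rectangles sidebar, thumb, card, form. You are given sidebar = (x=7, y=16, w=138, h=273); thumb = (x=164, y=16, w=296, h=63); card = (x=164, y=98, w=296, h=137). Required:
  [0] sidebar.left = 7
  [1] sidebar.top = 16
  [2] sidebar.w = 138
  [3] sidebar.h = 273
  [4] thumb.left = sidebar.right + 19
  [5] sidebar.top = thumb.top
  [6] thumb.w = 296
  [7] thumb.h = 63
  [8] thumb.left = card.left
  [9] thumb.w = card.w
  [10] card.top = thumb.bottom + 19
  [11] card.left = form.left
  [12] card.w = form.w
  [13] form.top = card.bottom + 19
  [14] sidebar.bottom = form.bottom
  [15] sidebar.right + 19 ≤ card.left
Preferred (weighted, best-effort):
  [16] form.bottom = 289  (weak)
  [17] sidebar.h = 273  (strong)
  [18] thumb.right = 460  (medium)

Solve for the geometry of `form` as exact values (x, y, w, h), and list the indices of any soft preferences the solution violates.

form = (x=164, y=254, w=296, h=35)
violated soft preferences: none

1. form.x = 164  [card.left = form.left]
2. form.w = 296  [card.w = form.w]
3. form.y = 254  [form.top = card.bottom + 19]
4. form.h = 35  [sidebar.bottom = form.bottom]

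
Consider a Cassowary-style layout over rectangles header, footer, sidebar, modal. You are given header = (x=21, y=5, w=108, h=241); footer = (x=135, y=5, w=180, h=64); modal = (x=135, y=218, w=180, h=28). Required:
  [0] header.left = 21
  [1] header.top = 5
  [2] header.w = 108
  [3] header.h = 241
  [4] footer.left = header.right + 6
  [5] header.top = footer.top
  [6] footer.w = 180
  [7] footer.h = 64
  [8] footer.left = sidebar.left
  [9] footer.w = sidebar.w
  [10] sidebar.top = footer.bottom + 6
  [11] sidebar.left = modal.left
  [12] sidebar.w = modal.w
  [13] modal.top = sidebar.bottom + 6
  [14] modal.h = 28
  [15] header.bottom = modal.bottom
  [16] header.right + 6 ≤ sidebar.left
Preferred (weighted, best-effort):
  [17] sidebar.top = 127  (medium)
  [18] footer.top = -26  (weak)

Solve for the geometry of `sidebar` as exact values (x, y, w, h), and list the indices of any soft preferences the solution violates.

1. sidebar.x = 135  [footer.left = sidebar.left]
2. sidebar.w = 180  [footer.w = sidebar.w]
3. sidebar.y = 75  [sidebar.top = footer.bottom + 6]
4. sidebar.h = 137  [modal.top = sidebar.bottom + 6]

sidebar = (x=135, y=75, w=180, h=137)
violated soft preferences: 17, 18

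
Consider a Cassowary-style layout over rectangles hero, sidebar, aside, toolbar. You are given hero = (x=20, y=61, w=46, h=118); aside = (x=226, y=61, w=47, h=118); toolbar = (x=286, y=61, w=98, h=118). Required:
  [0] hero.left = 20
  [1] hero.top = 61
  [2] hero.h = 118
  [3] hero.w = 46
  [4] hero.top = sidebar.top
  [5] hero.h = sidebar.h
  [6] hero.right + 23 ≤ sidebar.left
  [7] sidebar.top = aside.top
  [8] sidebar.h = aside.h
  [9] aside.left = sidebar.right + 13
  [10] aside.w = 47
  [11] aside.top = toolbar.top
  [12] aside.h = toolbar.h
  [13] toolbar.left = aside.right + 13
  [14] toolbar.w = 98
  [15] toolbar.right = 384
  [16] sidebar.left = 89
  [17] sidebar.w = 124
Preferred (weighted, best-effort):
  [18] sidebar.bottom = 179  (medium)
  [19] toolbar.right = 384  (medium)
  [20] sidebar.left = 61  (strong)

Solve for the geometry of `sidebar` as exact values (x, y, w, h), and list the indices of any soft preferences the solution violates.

sidebar = (x=89, y=61, w=124, h=118)
violated soft preferences: 20

1. sidebar.y = 61  [hero.top = sidebar.top]
2. sidebar.h = 118  [hero.h = sidebar.h]
3. sidebar.x = 89  [sidebar.left = 89]
4. sidebar.w = 124  [sidebar.w = 124]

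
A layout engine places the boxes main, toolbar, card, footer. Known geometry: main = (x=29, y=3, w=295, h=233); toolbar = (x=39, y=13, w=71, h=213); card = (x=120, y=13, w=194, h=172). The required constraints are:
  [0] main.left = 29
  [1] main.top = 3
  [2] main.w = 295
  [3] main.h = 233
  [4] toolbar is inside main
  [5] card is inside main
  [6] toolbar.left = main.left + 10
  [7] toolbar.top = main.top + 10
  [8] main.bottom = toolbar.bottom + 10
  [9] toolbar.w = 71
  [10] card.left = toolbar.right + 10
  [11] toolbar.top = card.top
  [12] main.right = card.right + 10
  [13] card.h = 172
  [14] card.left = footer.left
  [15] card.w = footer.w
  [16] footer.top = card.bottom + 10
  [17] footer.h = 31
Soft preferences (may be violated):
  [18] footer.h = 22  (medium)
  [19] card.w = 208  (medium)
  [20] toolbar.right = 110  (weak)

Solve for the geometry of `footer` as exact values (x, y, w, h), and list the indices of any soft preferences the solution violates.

1. footer.x = 120  [card.left = footer.left]
2. footer.w = 194  [card.w = footer.w]
3. footer.y = 195  [footer.top = card.bottom + 10]
4. footer.h = 31  [footer.h = 31]

footer = (x=120, y=195, w=194, h=31)
violated soft preferences: 18, 19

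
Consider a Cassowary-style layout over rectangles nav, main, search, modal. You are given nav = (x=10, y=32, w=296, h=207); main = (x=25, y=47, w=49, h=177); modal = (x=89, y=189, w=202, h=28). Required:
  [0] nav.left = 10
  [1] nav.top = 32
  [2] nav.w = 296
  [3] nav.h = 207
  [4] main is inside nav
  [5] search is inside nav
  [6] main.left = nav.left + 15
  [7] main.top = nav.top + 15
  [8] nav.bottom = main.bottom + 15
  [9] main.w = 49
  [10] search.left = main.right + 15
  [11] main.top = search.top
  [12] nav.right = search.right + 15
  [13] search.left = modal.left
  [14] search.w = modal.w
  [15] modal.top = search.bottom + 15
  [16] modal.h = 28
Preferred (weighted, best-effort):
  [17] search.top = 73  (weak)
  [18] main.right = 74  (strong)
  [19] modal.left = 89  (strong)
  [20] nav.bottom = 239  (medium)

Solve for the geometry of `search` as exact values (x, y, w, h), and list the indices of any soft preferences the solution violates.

search = (x=89, y=47, w=202, h=127)
violated soft preferences: 17

1. search.x = 89  [search.left = main.right + 15]
2. search.y = 47  [main.top = search.top]
3. search.w = 202  [nav.right = search.right + 15]
4. search.h = 127  [modal.top = search.bottom + 15]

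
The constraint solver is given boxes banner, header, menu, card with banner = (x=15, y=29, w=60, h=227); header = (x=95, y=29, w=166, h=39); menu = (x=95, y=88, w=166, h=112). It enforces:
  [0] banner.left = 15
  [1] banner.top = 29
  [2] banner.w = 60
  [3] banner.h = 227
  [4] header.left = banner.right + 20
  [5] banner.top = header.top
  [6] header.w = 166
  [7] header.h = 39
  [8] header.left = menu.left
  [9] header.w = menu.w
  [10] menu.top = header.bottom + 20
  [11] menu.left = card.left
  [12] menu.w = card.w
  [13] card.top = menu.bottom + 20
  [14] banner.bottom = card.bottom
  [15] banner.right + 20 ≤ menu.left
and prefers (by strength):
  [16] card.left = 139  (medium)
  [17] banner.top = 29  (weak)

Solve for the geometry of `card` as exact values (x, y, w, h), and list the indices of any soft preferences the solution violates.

card = (x=95, y=220, w=166, h=36)
violated soft preferences: 16

1. card.x = 95  [menu.left = card.left]
2. card.w = 166  [menu.w = card.w]
3. card.y = 220  [card.top = menu.bottom + 20]
4. card.h = 36  [banner.bottom = card.bottom]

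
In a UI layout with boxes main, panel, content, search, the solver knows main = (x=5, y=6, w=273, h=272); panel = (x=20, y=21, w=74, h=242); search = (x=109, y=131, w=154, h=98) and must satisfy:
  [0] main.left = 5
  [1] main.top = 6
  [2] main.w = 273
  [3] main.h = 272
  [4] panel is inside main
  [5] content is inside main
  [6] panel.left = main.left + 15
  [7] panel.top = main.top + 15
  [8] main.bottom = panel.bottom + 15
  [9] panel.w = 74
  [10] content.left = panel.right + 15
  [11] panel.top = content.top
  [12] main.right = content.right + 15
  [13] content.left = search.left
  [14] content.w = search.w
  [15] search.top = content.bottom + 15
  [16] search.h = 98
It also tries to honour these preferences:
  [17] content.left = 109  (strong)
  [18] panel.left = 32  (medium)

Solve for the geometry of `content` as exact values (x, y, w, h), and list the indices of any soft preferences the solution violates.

content = (x=109, y=21, w=154, h=95)
violated soft preferences: 18

1. content.x = 109  [content.left = panel.right + 15]
2. content.y = 21  [panel.top = content.top]
3. content.w = 154  [main.right = content.right + 15]
4. content.h = 95  [search.top = content.bottom + 15]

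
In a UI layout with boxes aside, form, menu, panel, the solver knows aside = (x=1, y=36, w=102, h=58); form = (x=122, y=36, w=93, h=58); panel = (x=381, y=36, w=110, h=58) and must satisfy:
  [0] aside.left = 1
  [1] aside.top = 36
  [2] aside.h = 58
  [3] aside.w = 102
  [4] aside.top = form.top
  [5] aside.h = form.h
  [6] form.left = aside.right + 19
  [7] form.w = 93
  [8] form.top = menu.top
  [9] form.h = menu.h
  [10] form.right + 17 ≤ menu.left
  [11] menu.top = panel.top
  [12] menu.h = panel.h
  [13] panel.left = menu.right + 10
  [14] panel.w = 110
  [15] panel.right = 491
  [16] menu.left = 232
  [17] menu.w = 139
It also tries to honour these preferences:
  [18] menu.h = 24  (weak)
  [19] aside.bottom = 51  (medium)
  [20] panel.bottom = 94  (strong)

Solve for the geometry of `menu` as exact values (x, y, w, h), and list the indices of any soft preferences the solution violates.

1. menu.y = 36  [form.top = menu.top]
2. menu.h = 58  [form.h = menu.h]
3. menu.x = 232  [menu.left = 232]
4. menu.w = 139  [menu.w = 139]

menu = (x=232, y=36, w=139, h=58)
violated soft preferences: 18, 19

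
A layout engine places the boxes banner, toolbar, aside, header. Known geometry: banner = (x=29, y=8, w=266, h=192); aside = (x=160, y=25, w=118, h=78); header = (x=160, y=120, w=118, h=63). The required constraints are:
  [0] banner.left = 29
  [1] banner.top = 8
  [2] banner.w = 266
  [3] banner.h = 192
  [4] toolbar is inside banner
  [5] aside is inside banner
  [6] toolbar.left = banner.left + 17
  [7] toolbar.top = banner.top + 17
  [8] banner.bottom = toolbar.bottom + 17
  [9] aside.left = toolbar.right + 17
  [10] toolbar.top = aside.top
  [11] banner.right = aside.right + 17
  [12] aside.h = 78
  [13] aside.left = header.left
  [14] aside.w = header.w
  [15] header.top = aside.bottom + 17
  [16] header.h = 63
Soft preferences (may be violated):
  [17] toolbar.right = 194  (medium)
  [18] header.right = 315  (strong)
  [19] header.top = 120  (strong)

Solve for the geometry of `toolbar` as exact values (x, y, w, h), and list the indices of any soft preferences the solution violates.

1. toolbar.x = 46  [toolbar.left = banner.left + 17]
2. toolbar.y = 25  [toolbar.top = banner.top + 17]
3. toolbar.h = 158  [banner.bottom = toolbar.bottom + 17]
4. toolbar.w = 97  [aside.left = toolbar.right + 17]

toolbar = (x=46, y=25, w=97, h=158)
violated soft preferences: 17, 18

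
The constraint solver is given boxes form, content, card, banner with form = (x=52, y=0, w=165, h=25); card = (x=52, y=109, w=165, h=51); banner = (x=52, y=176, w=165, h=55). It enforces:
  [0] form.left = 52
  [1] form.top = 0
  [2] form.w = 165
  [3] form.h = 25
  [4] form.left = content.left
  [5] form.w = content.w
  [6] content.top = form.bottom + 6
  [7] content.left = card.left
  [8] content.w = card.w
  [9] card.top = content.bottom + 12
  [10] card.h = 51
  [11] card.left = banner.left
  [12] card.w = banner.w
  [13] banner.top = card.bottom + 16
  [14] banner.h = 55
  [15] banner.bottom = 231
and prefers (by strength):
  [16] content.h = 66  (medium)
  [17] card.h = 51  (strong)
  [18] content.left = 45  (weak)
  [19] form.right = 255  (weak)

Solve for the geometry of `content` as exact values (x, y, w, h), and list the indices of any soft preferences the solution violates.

1. content.x = 52  [form.left = content.left]
2. content.w = 165  [form.w = content.w]
3. content.y = 31  [content.top = form.bottom + 6]
4. content.h = 66  [card.top = content.bottom + 12]

content = (x=52, y=31, w=165, h=66)
violated soft preferences: 18, 19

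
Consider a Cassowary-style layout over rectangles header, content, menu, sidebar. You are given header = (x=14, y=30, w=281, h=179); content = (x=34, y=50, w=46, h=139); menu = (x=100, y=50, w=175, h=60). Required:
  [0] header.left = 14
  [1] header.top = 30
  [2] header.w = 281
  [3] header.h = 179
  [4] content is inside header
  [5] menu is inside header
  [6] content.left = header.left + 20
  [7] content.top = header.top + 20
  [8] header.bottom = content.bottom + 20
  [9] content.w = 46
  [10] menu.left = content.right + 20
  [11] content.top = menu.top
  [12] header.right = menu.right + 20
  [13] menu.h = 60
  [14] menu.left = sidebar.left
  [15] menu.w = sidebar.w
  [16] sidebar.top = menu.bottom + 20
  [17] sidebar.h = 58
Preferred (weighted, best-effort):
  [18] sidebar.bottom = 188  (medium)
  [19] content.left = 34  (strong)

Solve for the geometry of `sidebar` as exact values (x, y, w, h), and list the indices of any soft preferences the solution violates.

1. sidebar.x = 100  [menu.left = sidebar.left]
2. sidebar.w = 175  [menu.w = sidebar.w]
3. sidebar.y = 130  [sidebar.top = menu.bottom + 20]
4. sidebar.h = 58  [sidebar.h = 58]

sidebar = (x=100, y=130, w=175, h=58)
violated soft preferences: none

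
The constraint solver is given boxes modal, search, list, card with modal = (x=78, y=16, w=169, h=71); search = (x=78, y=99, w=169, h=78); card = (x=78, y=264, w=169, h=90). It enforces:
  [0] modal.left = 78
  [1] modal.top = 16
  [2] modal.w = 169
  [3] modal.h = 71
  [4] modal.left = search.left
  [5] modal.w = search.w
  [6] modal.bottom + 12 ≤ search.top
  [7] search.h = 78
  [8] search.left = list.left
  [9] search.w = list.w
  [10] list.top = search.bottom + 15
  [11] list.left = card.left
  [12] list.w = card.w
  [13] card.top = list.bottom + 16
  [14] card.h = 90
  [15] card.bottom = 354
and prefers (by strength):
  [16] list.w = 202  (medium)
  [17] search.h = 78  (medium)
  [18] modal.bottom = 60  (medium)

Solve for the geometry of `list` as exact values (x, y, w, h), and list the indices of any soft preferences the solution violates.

1. list.x = 78  [search.left = list.left]
2. list.w = 169  [search.w = list.w]
3. list.y = 192  [list.top = search.bottom + 15]
4. list.h = 56  [card.top = list.bottom + 16]

list = (x=78, y=192, w=169, h=56)
violated soft preferences: 16, 18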